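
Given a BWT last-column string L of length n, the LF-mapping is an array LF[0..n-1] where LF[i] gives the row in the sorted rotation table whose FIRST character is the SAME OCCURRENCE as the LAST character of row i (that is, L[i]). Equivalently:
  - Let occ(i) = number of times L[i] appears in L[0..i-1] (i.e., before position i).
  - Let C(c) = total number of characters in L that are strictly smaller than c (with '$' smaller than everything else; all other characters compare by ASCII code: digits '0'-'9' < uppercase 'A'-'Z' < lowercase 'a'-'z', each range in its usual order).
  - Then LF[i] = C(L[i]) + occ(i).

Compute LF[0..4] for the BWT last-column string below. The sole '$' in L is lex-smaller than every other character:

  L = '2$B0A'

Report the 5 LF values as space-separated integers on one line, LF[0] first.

Answer: 2 0 4 1 3

Derivation:
Char counts: '$':1, '0':1, '2':1, 'A':1, 'B':1
C (first-col start): C('$')=0, C('0')=1, C('2')=2, C('A')=3, C('B')=4
L[0]='2': occ=0, LF[0]=C('2')+0=2+0=2
L[1]='$': occ=0, LF[1]=C('$')+0=0+0=0
L[2]='B': occ=0, LF[2]=C('B')+0=4+0=4
L[3]='0': occ=0, LF[3]=C('0')+0=1+0=1
L[4]='A': occ=0, LF[4]=C('A')+0=3+0=3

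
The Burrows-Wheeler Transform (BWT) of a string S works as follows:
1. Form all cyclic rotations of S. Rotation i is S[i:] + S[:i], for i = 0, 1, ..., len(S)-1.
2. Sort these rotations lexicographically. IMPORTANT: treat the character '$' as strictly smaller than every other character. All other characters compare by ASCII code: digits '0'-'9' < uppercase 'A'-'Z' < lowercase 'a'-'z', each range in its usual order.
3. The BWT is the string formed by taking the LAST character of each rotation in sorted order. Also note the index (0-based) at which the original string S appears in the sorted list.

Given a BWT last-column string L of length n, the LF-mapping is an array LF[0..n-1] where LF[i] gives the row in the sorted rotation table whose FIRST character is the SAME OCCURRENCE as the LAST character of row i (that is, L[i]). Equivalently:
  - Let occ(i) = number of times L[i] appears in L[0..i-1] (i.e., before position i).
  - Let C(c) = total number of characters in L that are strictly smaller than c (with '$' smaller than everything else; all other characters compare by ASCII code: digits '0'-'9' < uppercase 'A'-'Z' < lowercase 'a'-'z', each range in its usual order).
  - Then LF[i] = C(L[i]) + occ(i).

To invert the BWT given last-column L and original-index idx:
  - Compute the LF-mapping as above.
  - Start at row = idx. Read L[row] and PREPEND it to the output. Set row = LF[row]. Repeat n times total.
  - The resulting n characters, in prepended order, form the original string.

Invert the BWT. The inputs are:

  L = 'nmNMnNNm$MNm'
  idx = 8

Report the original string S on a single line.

LF mapping: 10 7 3 1 11 4 5 8 0 2 6 9
Walk LF starting at row 8, prepending L[row]:
  step 1: row=8, L[8]='$', prepend. Next row=LF[8]=0
  step 2: row=0, L[0]='n', prepend. Next row=LF[0]=10
  step 3: row=10, L[10]='N', prepend. Next row=LF[10]=6
  step 4: row=6, L[6]='N', prepend. Next row=LF[6]=5
  step 5: row=5, L[5]='N', prepend. Next row=LF[5]=4
  step 6: row=4, L[4]='n', prepend. Next row=LF[4]=11
  step 7: row=11, L[11]='m', prepend. Next row=LF[11]=9
  step 8: row=9, L[9]='M', prepend. Next row=LF[9]=2
  step 9: row=2, L[2]='N', prepend. Next row=LF[2]=3
  step 10: row=3, L[3]='M', prepend. Next row=LF[3]=1
  step 11: row=1, L[1]='m', prepend. Next row=LF[1]=7
  step 12: row=7, L[7]='m', prepend. Next row=LF[7]=8
Reversed output: mmMNMmnNNNn$

Answer: mmMNMmnNNNn$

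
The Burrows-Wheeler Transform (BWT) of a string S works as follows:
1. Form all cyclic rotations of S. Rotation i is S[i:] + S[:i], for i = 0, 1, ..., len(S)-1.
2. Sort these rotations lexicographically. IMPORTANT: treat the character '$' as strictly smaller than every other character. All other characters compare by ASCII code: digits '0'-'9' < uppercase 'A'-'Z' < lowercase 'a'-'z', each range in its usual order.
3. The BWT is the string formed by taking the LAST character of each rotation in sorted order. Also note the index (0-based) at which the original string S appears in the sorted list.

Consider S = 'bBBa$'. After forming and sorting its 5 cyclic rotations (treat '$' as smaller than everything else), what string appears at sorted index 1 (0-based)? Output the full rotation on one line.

Answer: BBa$b

Derivation:
All 5 rotations (rotation i = S[i:]+S[:i]):
  rot[0] = bBBa$
  rot[1] = BBa$b
  rot[2] = Ba$bB
  rot[3] = a$bBB
  rot[4] = $bBBa
Sorted (with $ < everything):
  sorted[0] = $bBBa
  sorted[1] = BBa$b
  sorted[2] = Ba$bB
  sorted[3] = a$bBB
  sorted[4] = bBBa$
sorted[1] = BBa$b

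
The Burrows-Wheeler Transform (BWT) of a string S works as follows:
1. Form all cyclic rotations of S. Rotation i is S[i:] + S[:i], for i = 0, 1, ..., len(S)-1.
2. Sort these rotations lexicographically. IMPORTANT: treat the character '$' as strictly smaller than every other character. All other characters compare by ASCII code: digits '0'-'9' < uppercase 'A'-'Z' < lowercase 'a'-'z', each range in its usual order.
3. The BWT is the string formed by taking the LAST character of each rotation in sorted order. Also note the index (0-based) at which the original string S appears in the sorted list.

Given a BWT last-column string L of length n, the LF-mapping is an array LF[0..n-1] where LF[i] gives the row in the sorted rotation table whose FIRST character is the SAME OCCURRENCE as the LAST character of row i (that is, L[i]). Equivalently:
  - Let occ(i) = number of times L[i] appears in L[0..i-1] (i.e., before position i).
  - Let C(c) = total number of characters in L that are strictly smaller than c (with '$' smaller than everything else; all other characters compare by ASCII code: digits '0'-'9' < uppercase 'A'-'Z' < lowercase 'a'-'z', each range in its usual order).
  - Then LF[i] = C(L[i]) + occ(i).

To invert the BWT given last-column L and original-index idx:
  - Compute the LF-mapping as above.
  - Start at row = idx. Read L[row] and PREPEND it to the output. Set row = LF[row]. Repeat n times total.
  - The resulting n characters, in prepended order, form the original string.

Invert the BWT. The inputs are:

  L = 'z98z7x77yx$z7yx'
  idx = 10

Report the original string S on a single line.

Answer: yxxzyz7x87977z$

Derivation:
LF mapping: 12 6 5 13 1 7 2 3 10 8 0 14 4 11 9
Walk LF starting at row 10, prepending L[row]:
  step 1: row=10, L[10]='$', prepend. Next row=LF[10]=0
  step 2: row=0, L[0]='z', prepend. Next row=LF[0]=12
  step 3: row=12, L[12]='7', prepend. Next row=LF[12]=4
  step 4: row=4, L[4]='7', prepend. Next row=LF[4]=1
  step 5: row=1, L[1]='9', prepend. Next row=LF[1]=6
  step 6: row=6, L[6]='7', prepend. Next row=LF[6]=2
  step 7: row=2, L[2]='8', prepend. Next row=LF[2]=5
  step 8: row=5, L[5]='x', prepend. Next row=LF[5]=7
  step 9: row=7, L[7]='7', prepend. Next row=LF[7]=3
  step 10: row=3, L[3]='z', prepend. Next row=LF[3]=13
  step 11: row=13, L[13]='y', prepend. Next row=LF[13]=11
  step 12: row=11, L[11]='z', prepend. Next row=LF[11]=14
  step 13: row=14, L[14]='x', prepend. Next row=LF[14]=9
  step 14: row=9, L[9]='x', prepend. Next row=LF[9]=8
  step 15: row=8, L[8]='y', prepend. Next row=LF[8]=10
Reversed output: yxxzyz7x87977z$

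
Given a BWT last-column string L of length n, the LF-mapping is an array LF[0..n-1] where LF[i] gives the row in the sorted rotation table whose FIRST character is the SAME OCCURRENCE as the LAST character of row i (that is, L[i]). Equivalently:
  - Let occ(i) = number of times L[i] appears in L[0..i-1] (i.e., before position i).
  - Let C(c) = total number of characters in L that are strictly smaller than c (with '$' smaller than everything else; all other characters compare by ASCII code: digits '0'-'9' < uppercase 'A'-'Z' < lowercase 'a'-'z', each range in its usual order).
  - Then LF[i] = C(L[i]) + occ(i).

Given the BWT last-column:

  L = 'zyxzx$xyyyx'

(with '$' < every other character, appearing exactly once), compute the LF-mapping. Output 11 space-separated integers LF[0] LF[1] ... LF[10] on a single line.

Char counts: '$':1, 'x':4, 'y':4, 'z':2
C (first-col start): C('$')=0, C('x')=1, C('y')=5, C('z')=9
L[0]='z': occ=0, LF[0]=C('z')+0=9+0=9
L[1]='y': occ=0, LF[1]=C('y')+0=5+0=5
L[2]='x': occ=0, LF[2]=C('x')+0=1+0=1
L[3]='z': occ=1, LF[3]=C('z')+1=9+1=10
L[4]='x': occ=1, LF[4]=C('x')+1=1+1=2
L[5]='$': occ=0, LF[5]=C('$')+0=0+0=0
L[6]='x': occ=2, LF[6]=C('x')+2=1+2=3
L[7]='y': occ=1, LF[7]=C('y')+1=5+1=6
L[8]='y': occ=2, LF[8]=C('y')+2=5+2=7
L[9]='y': occ=3, LF[9]=C('y')+3=5+3=8
L[10]='x': occ=3, LF[10]=C('x')+3=1+3=4

Answer: 9 5 1 10 2 0 3 6 7 8 4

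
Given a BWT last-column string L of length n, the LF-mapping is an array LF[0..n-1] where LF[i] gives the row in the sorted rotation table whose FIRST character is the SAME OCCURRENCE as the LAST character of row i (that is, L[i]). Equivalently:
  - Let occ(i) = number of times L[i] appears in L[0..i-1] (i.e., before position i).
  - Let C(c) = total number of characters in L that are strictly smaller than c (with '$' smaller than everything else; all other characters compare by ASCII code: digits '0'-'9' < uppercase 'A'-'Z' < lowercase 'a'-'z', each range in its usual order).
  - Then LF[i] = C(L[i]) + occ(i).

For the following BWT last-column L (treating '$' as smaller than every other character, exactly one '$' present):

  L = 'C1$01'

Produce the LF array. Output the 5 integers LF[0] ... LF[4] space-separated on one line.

Char counts: '$':1, '0':1, '1':2, 'C':1
C (first-col start): C('$')=0, C('0')=1, C('1')=2, C('C')=4
L[0]='C': occ=0, LF[0]=C('C')+0=4+0=4
L[1]='1': occ=0, LF[1]=C('1')+0=2+0=2
L[2]='$': occ=0, LF[2]=C('$')+0=0+0=0
L[3]='0': occ=0, LF[3]=C('0')+0=1+0=1
L[4]='1': occ=1, LF[4]=C('1')+1=2+1=3

Answer: 4 2 0 1 3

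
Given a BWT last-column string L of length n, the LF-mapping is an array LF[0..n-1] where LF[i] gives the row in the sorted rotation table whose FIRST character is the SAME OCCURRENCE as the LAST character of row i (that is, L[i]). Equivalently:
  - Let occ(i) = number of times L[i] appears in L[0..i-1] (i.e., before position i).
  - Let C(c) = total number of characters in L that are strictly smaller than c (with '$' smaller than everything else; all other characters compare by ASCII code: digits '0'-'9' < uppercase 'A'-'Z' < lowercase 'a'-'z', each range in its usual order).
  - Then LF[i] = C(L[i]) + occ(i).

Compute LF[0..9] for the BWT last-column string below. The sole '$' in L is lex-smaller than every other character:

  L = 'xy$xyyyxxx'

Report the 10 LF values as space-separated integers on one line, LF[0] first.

Answer: 1 6 0 2 7 8 9 3 4 5

Derivation:
Char counts: '$':1, 'x':5, 'y':4
C (first-col start): C('$')=0, C('x')=1, C('y')=6
L[0]='x': occ=0, LF[0]=C('x')+0=1+0=1
L[1]='y': occ=0, LF[1]=C('y')+0=6+0=6
L[2]='$': occ=0, LF[2]=C('$')+0=0+0=0
L[3]='x': occ=1, LF[3]=C('x')+1=1+1=2
L[4]='y': occ=1, LF[4]=C('y')+1=6+1=7
L[5]='y': occ=2, LF[5]=C('y')+2=6+2=8
L[6]='y': occ=3, LF[6]=C('y')+3=6+3=9
L[7]='x': occ=2, LF[7]=C('x')+2=1+2=3
L[8]='x': occ=3, LF[8]=C('x')+3=1+3=4
L[9]='x': occ=4, LF[9]=C('x')+4=1+4=5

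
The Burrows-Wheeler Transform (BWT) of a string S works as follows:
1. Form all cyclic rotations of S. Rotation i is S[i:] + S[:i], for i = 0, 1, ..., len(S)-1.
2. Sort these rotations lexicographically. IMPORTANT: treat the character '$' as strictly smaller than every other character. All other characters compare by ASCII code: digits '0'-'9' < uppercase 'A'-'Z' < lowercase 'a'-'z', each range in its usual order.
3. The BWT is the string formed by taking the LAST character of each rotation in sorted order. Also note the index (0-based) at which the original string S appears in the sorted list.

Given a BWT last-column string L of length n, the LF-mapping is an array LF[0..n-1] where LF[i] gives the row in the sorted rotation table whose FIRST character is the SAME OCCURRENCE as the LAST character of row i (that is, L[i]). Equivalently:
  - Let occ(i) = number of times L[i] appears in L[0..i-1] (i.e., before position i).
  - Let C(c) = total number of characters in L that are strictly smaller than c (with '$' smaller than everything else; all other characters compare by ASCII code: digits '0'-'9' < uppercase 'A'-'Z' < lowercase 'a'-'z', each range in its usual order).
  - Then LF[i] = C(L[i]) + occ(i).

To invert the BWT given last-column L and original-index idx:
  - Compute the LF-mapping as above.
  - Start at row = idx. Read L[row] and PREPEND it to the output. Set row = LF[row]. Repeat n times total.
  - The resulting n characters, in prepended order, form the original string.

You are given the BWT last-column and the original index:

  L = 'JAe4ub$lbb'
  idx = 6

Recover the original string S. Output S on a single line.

LF mapping: 3 2 7 1 9 4 0 8 5 6
Walk LF starting at row 6, prepending L[row]:
  step 1: row=6, L[6]='$', prepend. Next row=LF[6]=0
  step 2: row=0, L[0]='J', prepend. Next row=LF[0]=3
  step 3: row=3, L[3]='4', prepend. Next row=LF[3]=1
  step 4: row=1, L[1]='A', prepend. Next row=LF[1]=2
  step 5: row=2, L[2]='e', prepend. Next row=LF[2]=7
  step 6: row=7, L[7]='l', prepend. Next row=LF[7]=8
  step 7: row=8, L[8]='b', prepend. Next row=LF[8]=5
  step 8: row=5, L[5]='b', prepend. Next row=LF[5]=4
  step 9: row=4, L[4]='u', prepend. Next row=LF[4]=9
  step 10: row=9, L[9]='b', prepend. Next row=LF[9]=6
Reversed output: bubbleA4J$

Answer: bubbleA4J$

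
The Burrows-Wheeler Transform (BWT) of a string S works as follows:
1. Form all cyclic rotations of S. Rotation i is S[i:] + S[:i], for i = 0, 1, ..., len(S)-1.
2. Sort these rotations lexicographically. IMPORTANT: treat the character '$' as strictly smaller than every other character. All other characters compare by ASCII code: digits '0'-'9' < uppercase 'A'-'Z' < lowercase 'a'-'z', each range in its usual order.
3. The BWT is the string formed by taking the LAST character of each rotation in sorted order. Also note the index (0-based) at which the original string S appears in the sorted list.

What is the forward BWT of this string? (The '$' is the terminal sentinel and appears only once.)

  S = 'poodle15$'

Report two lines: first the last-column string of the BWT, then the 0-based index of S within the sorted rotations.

Answer: 5e1oldop$
8

Derivation:
All 9 rotations (rotation i = S[i:]+S[:i]):
  rot[0] = poodle15$
  rot[1] = oodle15$p
  rot[2] = odle15$po
  rot[3] = dle15$poo
  rot[4] = le15$pood
  rot[5] = e15$poodl
  rot[6] = 15$poodle
  rot[7] = 5$poodle1
  rot[8] = $poodle15
Sorted (with $ < everything):
  sorted[0] = $poodle15  (last char: '5')
  sorted[1] = 15$poodle  (last char: 'e')
  sorted[2] = 5$poodle1  (last char: '1')
  sorted[3] = dle15$poo  (last char: 'o')
  sorted[4] = e15$poodl  (last char: 'l')
  sorted[5] = le15$pood  (last char: 'd')
  sorted[6] = odle15$po  (last char: 'o')
  sorted[7] = oodle15$p  (last char: 'p')
  sorted[8] = poodle15$  (last char: '$')
Last column: 5e1oldop$
Original string S is at sorted index 8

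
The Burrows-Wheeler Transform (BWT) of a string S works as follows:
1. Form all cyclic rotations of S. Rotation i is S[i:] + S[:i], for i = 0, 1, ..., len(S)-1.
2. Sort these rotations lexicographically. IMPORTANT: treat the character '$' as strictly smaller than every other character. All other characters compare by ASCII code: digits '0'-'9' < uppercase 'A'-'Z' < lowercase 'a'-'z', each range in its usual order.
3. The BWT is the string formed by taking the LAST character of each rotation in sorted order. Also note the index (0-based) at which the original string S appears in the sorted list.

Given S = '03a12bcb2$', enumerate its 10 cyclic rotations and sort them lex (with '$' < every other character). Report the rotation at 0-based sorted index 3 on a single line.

Answer: 2$03a12bcb

Derivation:
All 10 rotations (rotation i = S[i:]+S[:i]):
  rot[0] = 03a12bcb2$
  rot[1] = 3a12bcb2$0
  rot[2] = a12bcb2$03
  rot[3] = 12bcb2$03a
  rot[4] = 2bcb2$03a1
  rot[5] = bcb2$03a12
  rot[6] = cb2$03a12b
  rot[7] = b2$03a12bc
  rot[8] = 2$03a12bcb
  rot[9] = $03a12bcb2
Sorted (with $ < everything):
  sorted[0] = $03a12bcb2
  sorted[1] = 03a12bcb2$
  sorted[2] = 12bcb2$03a
  sorted[3] = 2$03a12bcb
  sorted[4] = 2bcb2$03a1
  sorted[5] = 3a12bcb2$0
  sorted[6] = a12bcb2$03
  sorted[7] = b2$03a12bc
  sorted[8] = bcb2$03a12
  sorted[9] = cb2$03a12b
sorted[3] = 2$03a12bcb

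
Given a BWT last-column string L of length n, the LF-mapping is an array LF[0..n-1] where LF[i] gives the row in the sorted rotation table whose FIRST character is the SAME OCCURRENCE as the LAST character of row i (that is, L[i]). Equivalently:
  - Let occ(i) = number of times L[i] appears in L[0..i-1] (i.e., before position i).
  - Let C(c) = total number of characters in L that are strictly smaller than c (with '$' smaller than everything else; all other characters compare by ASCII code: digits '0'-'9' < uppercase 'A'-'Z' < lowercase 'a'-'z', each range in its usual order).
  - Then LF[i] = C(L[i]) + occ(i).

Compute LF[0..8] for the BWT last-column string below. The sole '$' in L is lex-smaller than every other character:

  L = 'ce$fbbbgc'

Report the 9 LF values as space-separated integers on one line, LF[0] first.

Char counts: '$':1, 'b':3, 'c':2, 'e':1, 'f':1, 'g':1
C (first-col start): C('$')=0, C('b')=1, C('c')=4, C('e')=6, C('f')=7, C('g')=8
L[0]='c': occ=0, LF[0]=C('c')+0=4+0=4
L[1]='e': occ=0, LF[1]=C('e')+0=6+0=6
L[2]='$': occ=0, LF[2]=C('$')+0=0+0=0
L[3]='f': occ=0, LF[3]=C('f')+0=7+0=7
L[4]='b': occ=0, LF[4]=C('b')+0=1+0=1
L[5]='b': occ=1, LF[5]=C('b')+1=1+1=2
L[6]='b': occ=2, LF[6]=C('b')+2=1+2=3
L[7]='g': occ=0, LF[7]=C('g')+0=8+0=8
L[8]='c': occ=1, LF[8]=C('c')+1=4+1=5

Answer: 4 6 0 7 1 2 3 8 5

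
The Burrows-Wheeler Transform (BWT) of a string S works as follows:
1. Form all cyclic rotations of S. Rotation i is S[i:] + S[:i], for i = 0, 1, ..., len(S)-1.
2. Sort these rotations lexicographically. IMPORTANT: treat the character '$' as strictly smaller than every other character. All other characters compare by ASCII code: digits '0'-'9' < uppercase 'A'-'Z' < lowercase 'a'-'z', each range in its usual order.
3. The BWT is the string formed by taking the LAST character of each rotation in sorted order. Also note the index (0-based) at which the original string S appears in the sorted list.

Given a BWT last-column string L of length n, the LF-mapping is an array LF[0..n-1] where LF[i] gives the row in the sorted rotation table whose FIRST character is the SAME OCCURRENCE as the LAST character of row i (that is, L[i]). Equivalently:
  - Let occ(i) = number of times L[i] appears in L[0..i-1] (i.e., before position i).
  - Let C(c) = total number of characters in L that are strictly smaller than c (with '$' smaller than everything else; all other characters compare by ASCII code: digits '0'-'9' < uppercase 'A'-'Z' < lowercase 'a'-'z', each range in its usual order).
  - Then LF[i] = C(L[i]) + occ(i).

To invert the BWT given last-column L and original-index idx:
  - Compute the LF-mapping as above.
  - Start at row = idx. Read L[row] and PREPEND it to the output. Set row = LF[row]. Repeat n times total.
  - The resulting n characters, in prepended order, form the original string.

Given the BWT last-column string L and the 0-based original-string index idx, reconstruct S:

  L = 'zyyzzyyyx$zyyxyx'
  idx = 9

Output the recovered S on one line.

Answer: yyzyxyyyyxzxzyz$

Derivation:
LF mapping: 12 4 5 13 14 6 7 8 1 0 15 9 10 2 11 3
Walk LF starting at row 9, prepending L[row]:
  step 1: row=9, L[9]='$', prepend. Next row=LF[9]=0
  step 2: row=0, L[0]='z', prepend. Next row=LF[0]=12
  step 3: row=12, L[12]='y', prepend. Next row=LF[12]=10
  step 4: row=10, L[10]='z', prepend. Next row=LF[10]=15
  step 5: row=15, L[15]='x', prepend. Next row=LF[15]=3
  step 6: row=3, L[3]='z', prepend. Next row=LF[3]=13
  step 7: row=13, L[13]='x', prepend. Next row=LF[13]=2
  step 8: row=2, L[2]='y', prepend. Next row=LF[2]=5
  step 9: row=5, L[5]='y', prepend. Next row=LF[5]=6
  step 10: row=6, L[6]='y', prepend. Next row=LF[6]=7
  step 11: row=7, L[7]='y', prepend. Next row=LF[7]=8
  step 12: row=8, L[8]='x', prepend. Next row=LF[8]=1
  step 13: row=1, L[1]='y', prepend. Next row=LF[1]=4
  step 14: row=4, L[4]='z', prepend. Next row=LF[4]=14
  step 15: row=14, L[14]='y', prepend. Next row=LF[14]=11
  step 16: row=11, L[11]='y', prepend. Next row=LF[11]=9
Reversed output: yyzyxyyyyxzxzyz$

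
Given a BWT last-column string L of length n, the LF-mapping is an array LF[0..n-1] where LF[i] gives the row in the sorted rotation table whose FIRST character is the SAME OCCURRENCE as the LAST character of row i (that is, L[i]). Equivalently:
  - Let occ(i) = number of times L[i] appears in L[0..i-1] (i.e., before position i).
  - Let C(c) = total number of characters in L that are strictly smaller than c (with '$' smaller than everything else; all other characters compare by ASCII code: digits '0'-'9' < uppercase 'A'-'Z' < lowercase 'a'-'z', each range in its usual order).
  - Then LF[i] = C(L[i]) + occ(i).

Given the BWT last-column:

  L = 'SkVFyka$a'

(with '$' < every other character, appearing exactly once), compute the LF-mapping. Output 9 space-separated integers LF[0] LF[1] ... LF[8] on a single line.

Answer: 2 6 3 1 8 7 4 0 5

Derivation:
Char counts: '$':1, 'F':1, 'S':1, 'V':1, 'a':2, 'k':2, 'y':1
C (first-col start): C('$')=0, C('F')=1, C('S')=2, C('V')=3, C('a')=4, C('k')=6, C('y')=8
L[0]='S': occ=0, LF[0]=C('S')+0=2+0=2
L[1]='k': occ=0, LF[1]=C('k')+0=6+0=6
L[2]='V': occ=0, LF[2]=C('V')+0=3+0=3
L[3]='F': occ=0, LF[3]=C('F')+0=1+0=1
L[4]='y': occ=0, LF[4]=C('y')+0=8+0=8
L[5]='k': occ=1, LF[5]=C('k')+1=6+1=7
L[6]='a': occ=0, LF[6]=C('a')+0=4+0=4
L[7]='$': occ=0, LF[7]=C('$')+0=0+0=0
L[8]='a': occ=1, LF[8]=C('a')+1=4+1=5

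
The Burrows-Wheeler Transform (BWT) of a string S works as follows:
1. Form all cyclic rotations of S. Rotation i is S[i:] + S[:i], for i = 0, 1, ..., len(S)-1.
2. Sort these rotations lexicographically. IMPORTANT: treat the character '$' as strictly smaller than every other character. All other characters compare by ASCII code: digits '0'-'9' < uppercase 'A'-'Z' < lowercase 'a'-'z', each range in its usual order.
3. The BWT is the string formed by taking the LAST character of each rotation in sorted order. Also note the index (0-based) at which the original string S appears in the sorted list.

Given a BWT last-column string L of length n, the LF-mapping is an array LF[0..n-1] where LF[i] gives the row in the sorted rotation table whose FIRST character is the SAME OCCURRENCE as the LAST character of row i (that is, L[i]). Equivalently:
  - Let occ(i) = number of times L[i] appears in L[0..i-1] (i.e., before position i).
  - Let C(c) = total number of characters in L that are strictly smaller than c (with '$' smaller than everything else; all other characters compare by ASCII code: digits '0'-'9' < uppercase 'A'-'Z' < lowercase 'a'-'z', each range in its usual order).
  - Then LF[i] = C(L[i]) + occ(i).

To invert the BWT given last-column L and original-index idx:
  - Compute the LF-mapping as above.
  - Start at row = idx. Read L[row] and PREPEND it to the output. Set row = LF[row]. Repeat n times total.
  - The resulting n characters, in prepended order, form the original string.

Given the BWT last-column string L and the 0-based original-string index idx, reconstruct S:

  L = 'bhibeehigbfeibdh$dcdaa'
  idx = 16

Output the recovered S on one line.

LF mapping: 3 16 19 4 11 12 17 20 15 5 14 13 21 6 8 18 0 9 7 10 1 2
Walk LF starting at row 16, prepending L[row]:
  step 1: row=16, L[16]='$', prepend. Next row=LF[16]=0
  step 2: row=0, L[0]='b', prepend. Next row=LF[0]=3
  step 3: row=3, L[3]='b', prepend. Next row=LF[3]=4
  step 4: row=4, L[4]='e', prepend. Next row=LF[4]=11
  step 5: row=11, L[11]='e', prepend. Next row=LF[11]=13
  step 6: row=13, L[13]='b', prepend. Next row=LF[13]=6
  step 7: row=6, L[6]='h', prepend. Next row=LF[6]=17
  step 8: row=17, L[17]='d', prepend. Next row=LF[17]=9
  step 9: row=9, L[9]='b', prepend. Next row=LF[9]=5
  step 10: row=5, L[5]='e', prepend. Next row=LF[5]=12
  step 11: row=12, L[12]='i', prepend. Next row=LF[12]=21
  step 12: row=21, L[21]='a', prepend. Next row=LF[21]=2
  step 13: row=2, L[2]='i', prepend. Next row=LF[2]=19
  step 14: row=19, L[19]='d', prepend. Next row=LF[19]=10
  step 15: row=10, L[10]='f', prepend. Next row=LF[10]=14
  step 16: row=14, L[14]='d', prepend. Next row=LF[14]=8
  step 17: row=8, L[8]='g', prepend. Next row=LF[8]=15
  step 18: row=15, L[15]='h', prepend. Next row=LF[15]=18
  step 19: row=18, L[18]='c', prepend. Next row=LF[18]=7
  step 20: row=7, L[7]='i', prepend. Next row=LF[7]=20
  step 21: row=20, L[20]='a', prepend. Next row=LF[20]=1
  step 22: row=1, L[1]='h', prepend. Next row=LF[1]=16
Reversed output: haichgdfdiaiebdhbeebb$

Answer: haichgdfdiaiebdhbeebb$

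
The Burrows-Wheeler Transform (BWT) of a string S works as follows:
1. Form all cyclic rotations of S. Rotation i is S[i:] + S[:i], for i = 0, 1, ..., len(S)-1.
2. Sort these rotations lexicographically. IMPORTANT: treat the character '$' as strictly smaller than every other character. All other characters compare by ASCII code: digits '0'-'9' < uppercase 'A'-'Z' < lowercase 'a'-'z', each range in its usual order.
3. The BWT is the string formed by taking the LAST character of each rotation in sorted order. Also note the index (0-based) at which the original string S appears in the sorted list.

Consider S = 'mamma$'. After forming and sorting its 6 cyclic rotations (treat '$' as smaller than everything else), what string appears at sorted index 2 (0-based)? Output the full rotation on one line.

Answer: amma$m

Derivation:
All 6 rotations (rotation i = S[i:]+S[:i]):
  rot[0] = mamma$
  rot[1] = amma$m
  rot[2] = mma$ma
  rot[3] = ma$mam
  rot[4] = a$mamm
  rot[5] = $mamma
Sorted (with $ < everything):
  sorted[0] = $mamma
  sorted[1] = a$mamm
  sorted[2] = amma$m
  sorted[3] = ma$mam
  sorted[4] = mamma$
  sorted[5] = mma$ma
sorted[2] = amma$m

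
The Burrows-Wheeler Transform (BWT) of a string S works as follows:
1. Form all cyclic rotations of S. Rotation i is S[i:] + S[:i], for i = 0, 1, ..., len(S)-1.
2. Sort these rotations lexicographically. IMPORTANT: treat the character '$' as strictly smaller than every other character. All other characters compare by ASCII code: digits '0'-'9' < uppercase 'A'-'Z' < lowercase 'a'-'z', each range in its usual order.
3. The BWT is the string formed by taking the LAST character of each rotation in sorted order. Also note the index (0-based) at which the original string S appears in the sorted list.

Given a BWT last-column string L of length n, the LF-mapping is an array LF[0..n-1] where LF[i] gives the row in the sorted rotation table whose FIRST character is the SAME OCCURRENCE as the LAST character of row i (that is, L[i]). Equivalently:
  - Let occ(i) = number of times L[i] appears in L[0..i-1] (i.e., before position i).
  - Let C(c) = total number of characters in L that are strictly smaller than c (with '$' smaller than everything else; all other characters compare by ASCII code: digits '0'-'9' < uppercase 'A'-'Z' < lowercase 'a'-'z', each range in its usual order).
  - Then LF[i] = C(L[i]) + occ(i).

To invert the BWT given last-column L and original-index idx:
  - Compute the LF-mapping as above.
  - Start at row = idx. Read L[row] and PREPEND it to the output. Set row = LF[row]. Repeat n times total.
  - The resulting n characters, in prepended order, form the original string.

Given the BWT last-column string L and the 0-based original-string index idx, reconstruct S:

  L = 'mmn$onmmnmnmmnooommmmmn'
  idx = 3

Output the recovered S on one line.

LF mapping: 1 2 13 0 19 14 3 4 15 5 16 6 7 17 20 21 22 8 9 10 11 12 18
Walk LF starting at row 3, prepending L[row]:
  step 1: row=3, L[3]='$', prepend. Next row=LF[3]=0
  step 2: row=0, L[0]='m', prepend. Next row=LF[0]=1
  step 3: row=1, L[1]='m', prepend. Next row=LF[1]=2
  step 4: row=2, L[2]='n', prepend. Next row=LF[2]=13
  step 5: row=13, L[13]='n', prepend. Next row=LF[13]=17
  step 6: row=17, L[17]='m', prepend. Next row=LF[17]=8
  step 7: row=8, L[8]='n', prepend. Next row=LF[8]=15
  step 8: row=15, L[15]='o', prepend. Next row=LF[15]=21
  step 9: row=21, L[21]='m', prepend. Next row=LF[21]=12
  step 10: row=12, L[12]='m', prepend. Next row=LF[12]=7
  step 11: row=7, L[7]='m', prepend. Next row=LF[7]=4
  step 12: row=4, L[4]='o', prepend. Next row=LF[4]=19
  step 13: row=19, L[19]='m', prepend. Next row=LF[19]=10
  step 14: row=10, L[10]='n', prepend. Next row=LF[10]=16
  step 15: row=16, L[16]='o', prepend. Next row=LF[16]=22
  step 16: row=22, L[22]='n', prepend. Next row=LF[22]=18
  step 17: row=18, L[18]='m', prepend. Next row=LF[18]=9
  step 18: row=9, L[9]='m', prepend. Next row=LF[9]=5
  step 19: row=5, L[5]='n', prepend. Next row=LF[5]=14
  step 20: row=14, L[14]='o', prepend. Next row=LF[14]=20
  step 21: row=20, L[20]='m', prepend. Next row=LF[20]=11
  step 22: row=11, L[11]='m', prepend. Next row=LF[11]=6
  step 23: row=6, L[6]='m', prepend. Next row=LF[6]=3
Reversed output: mmmonmmnonmommmonmnnmm$

Answer: mmmonmmnonmommmonmnnmm$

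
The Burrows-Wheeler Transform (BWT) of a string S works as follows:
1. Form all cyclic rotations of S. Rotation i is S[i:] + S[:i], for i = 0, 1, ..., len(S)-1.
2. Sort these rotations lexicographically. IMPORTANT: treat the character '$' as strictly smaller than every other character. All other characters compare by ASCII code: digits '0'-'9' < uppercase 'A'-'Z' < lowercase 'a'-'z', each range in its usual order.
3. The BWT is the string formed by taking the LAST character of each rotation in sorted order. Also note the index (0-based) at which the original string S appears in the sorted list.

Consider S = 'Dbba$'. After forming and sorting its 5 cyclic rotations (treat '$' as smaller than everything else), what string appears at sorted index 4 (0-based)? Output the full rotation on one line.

All 5 rotations (rotation i = S[i:]+S[:i]):
  rot[0] = Dbba$
  rot[1] = bba$D
  rot[2] = ba$Db
  rot[3] = a$Dbb
  rot[4] = $Dbba
Sorted (with $ < everything):
  sorted[0] = $Dbba
  sorted[1] = Dbba$
  sorted[2] = a$Dbb
  sorted[3] = ba$Db
  sorted[4] = bba$D
sorted[4] = bba$D

Answer: bba$D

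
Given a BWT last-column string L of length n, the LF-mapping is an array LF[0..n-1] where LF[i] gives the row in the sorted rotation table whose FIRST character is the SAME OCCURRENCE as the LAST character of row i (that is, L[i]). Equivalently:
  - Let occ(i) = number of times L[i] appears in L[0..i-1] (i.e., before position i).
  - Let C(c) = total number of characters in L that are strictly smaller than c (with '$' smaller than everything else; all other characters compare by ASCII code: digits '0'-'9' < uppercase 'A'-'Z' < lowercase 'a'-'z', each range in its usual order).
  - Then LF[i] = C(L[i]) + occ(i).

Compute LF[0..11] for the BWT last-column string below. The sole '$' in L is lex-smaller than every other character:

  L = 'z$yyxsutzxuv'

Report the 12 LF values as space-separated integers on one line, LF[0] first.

Char counts: '$':1, 's':1, 't':1, 'u':2, 'v':1, 'x':2, 'y':2, 'z':2
C (first-col start): C('$')=0, C('s')=1, C('t')=2, C('u')=3, C('v')=5, C('x')=6, C('y')=8, C('z')=10
L[0]='z': occ=0, LF[0]=C('z')+0=10+0=10
L[1]='$': occ=0, LF[1]=C('$')+0=0+0=0
L[2]='y': occ=0, LF[2]=C('y')+0=8+0=8
L[3]='y': occ=1, LF[3]=C('y')+1=8+1=9
L[4]='x': occ=0, LF[4]=C('x')+0=6+0=6
L[5]='s': occ=0, LF[5]=C('s')+0=1+0=1
L[6]='u': occ=0, LF[6]=C('u')+0=3+0=3
L[7]='t': occ=0, LF[7]=C('t')+0=2+0=2
L[8]='z': occ=1, LF[8]=C('z')+1=10+1=11
L[9]='x': occ=1, LF[9]=C('x')+1=6+1=7
L[10]='u': occ=1, LF[10]=C('u')+1=3+1=4
L[11]='v': occ=0, LF[11]=C('v')+0=5+0=5

Answer: 10 0 8 9 6 1 3 2 11 7 4 5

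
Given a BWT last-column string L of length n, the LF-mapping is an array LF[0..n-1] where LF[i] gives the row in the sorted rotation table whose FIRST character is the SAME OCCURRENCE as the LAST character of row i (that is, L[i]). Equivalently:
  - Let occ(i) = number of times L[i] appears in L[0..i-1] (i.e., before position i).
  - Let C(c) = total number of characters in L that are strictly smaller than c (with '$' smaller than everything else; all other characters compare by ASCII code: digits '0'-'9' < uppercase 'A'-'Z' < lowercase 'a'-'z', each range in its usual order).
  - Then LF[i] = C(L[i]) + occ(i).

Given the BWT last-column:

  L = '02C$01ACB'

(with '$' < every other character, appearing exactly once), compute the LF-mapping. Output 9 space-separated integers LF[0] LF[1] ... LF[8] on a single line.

Char counts: '$':1, '0':2, '1':1, '2':1, 'A':1, 'B':1, 'C':2
C (first-col start): C('$')=0, C('0')=1, C('1')=3, C('2')=4, C('A')=5, C('B')=6, C('C')=7
L[0]='0': occ=0, LF[0]=C('0')+0=1+0=1
L[1]='2': occ=0, LF[1]=C('2')+0=4+0=4
L[2]='C': occ=0, LF[2]=C('C')+0=7+0=7
L[3]='$': occ=0, LF[3]=C('$')+0=0+0=0
L[4]='0': occ=1, LF[4]=C('0')+1=1+1=2
L[5]='1': occ=0, LF[5]=C('1')+0=3+0=3
L[6]='A': occ=0, LF[6]=C('A')+0=5+0=5
L[7]='C': occ=1, LF[7]=C('C')+1=7+1=8
L[8]='B': occ=0, LF[8]=C('B')+0=6+0=6

Answer: 1 4 7 0 2 3 5 8 6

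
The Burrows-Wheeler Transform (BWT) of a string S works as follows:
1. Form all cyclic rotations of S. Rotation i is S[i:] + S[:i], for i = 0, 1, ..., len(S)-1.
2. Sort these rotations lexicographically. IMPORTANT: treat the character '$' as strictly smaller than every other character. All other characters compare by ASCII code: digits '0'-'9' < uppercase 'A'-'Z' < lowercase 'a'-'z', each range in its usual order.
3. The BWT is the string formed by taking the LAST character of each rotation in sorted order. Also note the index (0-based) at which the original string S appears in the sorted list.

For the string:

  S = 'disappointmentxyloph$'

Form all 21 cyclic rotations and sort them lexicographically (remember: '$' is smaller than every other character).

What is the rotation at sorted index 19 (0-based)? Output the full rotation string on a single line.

All 21 rotations (rotation i = S[i:]+S[:i]):
  rot[0] = disappointmentxyloph$
  rot[1] = isappointmentxyloph$d
  rot[2] = sappointmentxyloph$di
  rot[3] = appointmentxyloph$dis
  rot[4] = ppointmentxyloph$disa
  rot[5] = pointmentxyloph$disap
  rot[6] = ointmentxyloph$disapp
  rot[7] = intmentxyloph$disappo
  rot[8] = ntmentxyloph$disappoi
  rot[9] = tmentxyloph$disappoin
  rot[10] = mentxyloph$disappoint
  rot[11] = entxyloph$disappointm
  rot[12] = ntxyloph$disappointme
  rot[13] = txyloph$disappointmen
  rot[14] = xyloph$disappointment
  rot[15] = yloph$disappointmentx
  rot[16] = loph$disappointmentxy
  rot[17] = oph$disappointmentxyl
  rot[18] = ph$disappointmentxylo
  rot[19] = h$disappointmentxylop
  rot[20] = $disappointmentxyloph
Sorted (with $ < everything):
  sorted[0] = $disappointmentxyloph
  sorted[1] = appointmentxyloph$dis
  sorted[2] = disappointmentxyloph$
  sorted[3] = entxyloph$disappointm
  sorted[4] = h$disappointmentxylop
  sorted[5] = intmentxyloph$disappo
  sorted[6] = isappointmentxyloph$d
  sorted[7] = loph$disappointmentxy
  sorted[8] = mentxyloph$disappoint
  sorted[9] = ntmentxyloph$disappoi
  sorted[10] = ntxyloph$disappointme
  sorted[11] = ointmentxyloph$disapp
  sorted[12] = oph$disappointmentxyl
  sorted[13] = ph$disappointmentxylo
  sorted[14] = pointmentxyloph$disap
  sorted[15] = ppointmentxyloph$disa
  sorted[16] = sappointmentxyloph$di
  sorted[17] = tmentxyloph$disappoin
  sorted[18] = txyloph$disappointmen
  sorted[19] = xyloph$disappointment
  sorted[20] = yloph$disappointmentx
sorted[19] = xyloph$disappointment

Answer: xyloph$disappointment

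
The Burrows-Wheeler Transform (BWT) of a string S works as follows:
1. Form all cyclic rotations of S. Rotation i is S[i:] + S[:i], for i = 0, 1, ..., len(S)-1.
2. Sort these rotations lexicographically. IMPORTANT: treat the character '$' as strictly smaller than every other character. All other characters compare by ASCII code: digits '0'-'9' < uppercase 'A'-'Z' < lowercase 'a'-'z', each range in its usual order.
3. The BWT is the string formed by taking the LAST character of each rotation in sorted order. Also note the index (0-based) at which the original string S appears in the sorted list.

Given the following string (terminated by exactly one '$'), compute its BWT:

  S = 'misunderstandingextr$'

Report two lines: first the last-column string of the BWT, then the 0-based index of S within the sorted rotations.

All 21 rotations (rotation i = S[i:]+S[:i]):
  rot[0] = misunderstandingextr$
  rot[1] = isunderstandingextr$m
  rot[2] = sunderstandingextr$mi
  rot[3] = understandingextr$mis
  rot[4] = nderstandingextr$misu
  rot[5] = derstandingextr$misun
  rot[6] = erstandingextr$misund
  rot[7] = rstandingextr$misunde
  rot[8] = standingextr$misunder
  rot[9] = tandingextr$misunders
  rot[10] = andingextr$misunderst
  rot[11] = ndingextr$misundersta
  rot[12] = dingextr$misunderstan
  rot[13] = ingextr$misunderstand
  rot[14] = ngextr$misunderstandi
  rot[15] = gextr$misunderstandin
  rot[16] = extr$misunderstanding
  rot[17] = xtr$misunderstandinge
  rot[18] = tr$misunderstandingex
  rot[19] = r$misunderstandingext
  rot[20] = $misunderstandingextr
Sorted (with $ < everything):
  sorted[0] = $misunderstandingextr  (last char: 'r')
  sorted[1] = andingextr$misunderst  (last char: 't')
  sorted[2] = derstandingextr$misun  (last char: 'n')
  sorted[3] = dingextr$misunderstan  (last char: 'n')
  sorted[4] = erstandingextr$misund  (last char: 'd')
  sorted[5] = extr$misunderstanding  (last char: 'g')
  sorted[6] = gextr$misunderstandin  (last char: 'n')
  sorted[7] = ingextr$misunderstand  (last char: 'd')
  sorted[8] = isunderstandingextr$m  (last char: 'm')
  sorted[9] = misunderstandingextr$  (last char: '$')
  sorted[10] = nderstandingextr$misu  (last char: 'u')
  sorted[11] = ndingextr$misundersta  (last char: 'a')
  sorted[12] = ngextr$misunderstandi  (last char: 'i')
  sorted[13] = r$misunderstandingext  (last char: 't')
  sorted[14] = rstandingextr$misunde  (last char: 'e')
  sorted[15] = standingextr$misunder  (last char: 'r')
  sorted[16] = sunderstandingextr$mi  (last char: 'i')
  sorted[17] = tandingextr$misunders  (last char: 's')
  sorted[18] = tr$misunderstandingex  (last char: 'x')
  sorted[19] = understandingextr$mis  (last char: 's')
  sorted[20] = xtr$misunderstandinge  (last char: 'e')
Last column: rtnndgndm$uaiterisxse
Original string S is at sorted index 9

Answer: rtnndgndm$uaiterisxse
9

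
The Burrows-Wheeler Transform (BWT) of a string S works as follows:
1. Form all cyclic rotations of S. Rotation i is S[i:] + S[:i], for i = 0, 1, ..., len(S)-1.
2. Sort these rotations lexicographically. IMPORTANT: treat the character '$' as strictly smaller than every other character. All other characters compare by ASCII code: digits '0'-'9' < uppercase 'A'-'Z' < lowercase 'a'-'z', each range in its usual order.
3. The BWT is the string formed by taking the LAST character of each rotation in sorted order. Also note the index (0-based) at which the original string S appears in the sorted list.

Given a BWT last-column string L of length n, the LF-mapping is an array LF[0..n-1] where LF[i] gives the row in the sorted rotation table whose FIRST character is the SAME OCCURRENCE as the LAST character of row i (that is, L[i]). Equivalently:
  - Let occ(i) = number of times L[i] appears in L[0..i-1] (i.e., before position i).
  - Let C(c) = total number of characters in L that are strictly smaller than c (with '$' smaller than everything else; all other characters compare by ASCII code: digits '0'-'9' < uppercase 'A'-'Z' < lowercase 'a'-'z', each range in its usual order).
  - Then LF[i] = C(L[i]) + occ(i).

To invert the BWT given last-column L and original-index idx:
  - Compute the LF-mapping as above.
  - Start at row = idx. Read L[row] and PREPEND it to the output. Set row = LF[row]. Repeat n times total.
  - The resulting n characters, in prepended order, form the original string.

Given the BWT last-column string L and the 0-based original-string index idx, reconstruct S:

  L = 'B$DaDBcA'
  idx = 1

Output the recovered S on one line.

Answer: AcaBDDB$

Derivation:
LF mapping: 2 0 4 6 5 3 7 1
Walk LF starting at row 1, prepending L[row]:
  step 1: row=1, L[1]='$', prepend. Next row=LF[1]=0
  step 2: row=0, L[0]='B', prepend. Next row=LF[0]=2
  step 3: row=2, L[2]='D', prepend. Next row=LF[2]=4
  step 4: row=4, L[4]='D', prepend. Next row=LF[4]=5
  step 5: row=5, L[5]='B', prepend. Next row=LF[5]=3
  step 6: row=3, L[3]='a', prepend. Next row=LF[3]=6
  step 7: row=6, L[6]='c', prepend. Next row=LF[6]=7
  step 8: row=7, L[7]='A', prepend. Next row=LF[7]=1
Reversed output: AcaBDDB$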